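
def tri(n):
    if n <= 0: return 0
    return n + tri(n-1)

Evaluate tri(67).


tri(67)
= 67 + 66 + 65 + 64 + 63 + 62 + 61 + 60 + 59 + 58 + 57 + 56 + 55 + 54 + 53 + 52 + 51 + 50 + 49 + 48 + 47 + 46 + 45 + 44 + 43 + 42 + 41 + 40 + 39 + 38 + 37 + 36 + 35 + 34 + 33 + 32 + 31 + 30 + 29 + 28 + 27 + 26 + 25 + 24 + 23 + 22 + 21 + 20 + 19 + 18 + 17 + 16 + 15 + 14 + 13 + 12 + 11 + 10 + 9 + 8 + 7 + 6 + 5 + 4 + 3 + 2 + 1 + tri(0)
= 67 + 66 + 65 + 64 + 63 + 62 + 61 + 60 + 59 + 58 + 57 + 56 + 55 + 54 + 53 + 52 + 51 + 50 + 49 + 48 + 47 + 46 + 45 + 44 + 43 + 42 + 41 + 40 + 39 + 38 + 37 + 36 + 35 + 34 + 33 + 32 + 31 + 30 + 29 + 28 + 27 + 26 + 25 + 24 + 23 + 22 + 21 + 20 + 19 + 18 + 17 + 16 + 15 + 14 + 13 + 12 + 11 + 10 + 9 + 8 + 7 + 6 + 5 + 4 + 3 + 2 + 1 + 0
= 2278

2278


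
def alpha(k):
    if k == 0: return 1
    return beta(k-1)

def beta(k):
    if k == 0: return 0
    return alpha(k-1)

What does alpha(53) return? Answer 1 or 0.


alpha(53) = beta(52)
beta(52) = alpha(51)
alpha(51) = beta(50)
beta(50) = alpha(49)
alpha(49) = beta(48)
beta(48) = alpha(47)
alpha(47) = beta(46)
beta(46) = alpha(45)
alpha(45) = beta(44)
beta(44) = alpha(43)
alpha(43) = beta(42)
beta(42) = alpha(41)
alpha(41) = beta(40)
beta(40) = alpha(39)
alpha(39) = beta(38)
beta(38) = alpha(37)
alpha(37) = beta(36)
beta(36) = alpha(35)
alpha(35) = beta(34)
beta(34) = alpha(33)
alpha(33) = beta(32)
beta(32) = alpha(31)
alpha(31) = beta(30)
beta(30) = alpha(29)
alpha(29) = beta(28)
beta(28) = alpha(27)
alpha(27) = beta(26)
beta(26) = alpha(25)
alpha(25) = beta(24)
beta(24) = alpha(23)
alpha(23) = beta(22)
beta(22) = alpha(21)
alpha(21) = beta(20)
beta(20) = alpha(19)
alpha(19) = beta(18)
beta(18) = alpha(17)
alpha(17) = beta(16)
beta(16) = alpha(15)
alpha(15) = beta(14)
beta(14) = alpha(13)
alpha(13) = beta(12)
beta(12) = alpha(11)
alpha(11) = beta(10)
beta(10) = alpha(9)
alpha(9) = beta(8)
beta(8) = alpha(7)
alpha(7) = beta(6)
beta(6) = alpha(5)
alpha(5) = beta(4)
beta(4) = alpha(3)
alpha(3) = beta(2)
beta(2) = alpha(1)
alpha(1) = beta(0)
beta(0) = 0  (base case)
Result: 0

0


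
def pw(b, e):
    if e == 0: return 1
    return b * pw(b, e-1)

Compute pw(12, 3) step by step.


pw(12, 3)
= 12 * pw(12, 2)
= 12 * 12 * pw(12, 1)
= 12 * 12 * 12 * pw(12, 0)
= 12 * 12 * 12 * 1
= 1728

1728


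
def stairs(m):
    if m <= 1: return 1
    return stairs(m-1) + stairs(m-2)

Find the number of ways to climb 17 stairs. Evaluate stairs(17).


Building up from base cases:
stairs(0) = 1
stairs(1) = 1
stairs(2) = stairs(1) + stairs(0) = 1 + 1 = 2
stairs(3) = stairs(2) + stairs(1) = 2 + 1 = 3
stairs(4) = stairs(3) + stairs(2) = 3 + 2 = 5
stairs(5) = stairs(4) + stairs(3) = 5 + 3 = 8
stairs(6) = stairs(5) + stairs(4) = 8 + 5 = 13
stairs(7) = stairs(6) + stairs(5) = 13 + 8 = 21
stairs(8) = stairs(7) + stairs(6) = 21 + 13 = 34
stairs(9) = stairs(8) + stairs(7) = 34 + 21 = 55
stairs(10) = stairs(9) + stairs(8) = 55 + 34 = 89
stairs(11) = stairs(10) + stairs(9) = 89 + 55 = 144
stairs(12) = stairs(11) + stairs(10) = 144 + 89 = 233
stairs(13) = stairs(12) + stairs(11) = 233 + 144 = 377
stairs(14) = stairs(13) + stairs(12) = 377 + 233 = 610
stairs(15) = stairs(14) + stairs(13) = 610 + 377 = 987
stairs(16) = stairs(15) + stairs(14) = 987 + 610 = 1597
stairs(17) = stairs(16) + stairs(15) = 1597 + 987 = 2584

2584


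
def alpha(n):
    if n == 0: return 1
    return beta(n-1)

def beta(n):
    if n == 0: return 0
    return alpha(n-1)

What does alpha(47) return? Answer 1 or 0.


alpha(47) = beta(46)
beta(46) = alpha(45)
alpha(45) = beta(44)
beta(44) = alpha(43)
alpha(43) = beta(42)
beta(42) = alpha(41)
alpha(41) = beta(40)
beta(40) = alpha(39)
alpha(39) = beta(38)
beta(38) = alpha(37)
alpha(37) = beta(36)
beta(36) = alpha(35)
alpha(35) = beta(34)
beta(34) = alpha(33)
alpha(33) = beta(32)
beta(32) = alpha(31)
alpha(31) = beta(30)
beta(30) = alpha(29)
alpha(29) = beta(28)
beta(28) = alpha(27)
alpha(27) = beta(26)
beta(26) = alpha(25)
alpha(25) = beta(24)
beta(24) = alpha(23)
alpha(23) = beta(22)
beta(22) = alpha(21)
alpha(21) = beta(20)
beta(20) = alpha(19)
alpha(19) = beta(18)
beta(18) = alpha(17)
alpha(17) = beta(16)
beta(16) = alpha(15)
alpha(15) = beta(14)
beta(14) = alpha(13)
alpha(13) = beta(12)
beta(12) = alpha(11)
alpha(11) = beta(10)
beta(10) = alpha(9)
alpha(9) = beta(8)
beta(8) = alpha(7)
alpha(7) = beta(6)
beta(6) = alpha(5)
alpha(5) = beta(4)
beta(4) = alpha(3)
alpha(3) = beta(2)
beta(2) = alpha(1)
alpha(1) = beta(0)
beta(0) = 0  (base case)
Result: 0

0


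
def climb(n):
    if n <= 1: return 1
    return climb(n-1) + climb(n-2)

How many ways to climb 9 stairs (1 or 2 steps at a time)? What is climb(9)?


Building up from base cases:
climb(0) = 1
climb(1) = 1
climb(2) = climb(1) + climb(0) = 1 + 1 = 2
climb(3) = climb(2) + climb(1) = 2 + 1 = 3
climb(4) = climb(3) + climb(2) = 3 + 2 = 5
climb(5) = climb(4) + climb(3) = 5 + 3 = 8
climb(6) = climb(5) + climb(4) = 8 + 5 = 13
climb(7) = climb(6) + climb(5) = 13 + 8 = 21
climb(8) = climb(7) + climb(6) = 21 + 13 = 34
climb(9) = climb(8) + climb(7) = 34 + 21 = 55

55


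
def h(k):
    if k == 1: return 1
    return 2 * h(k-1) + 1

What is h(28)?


h(28) = 2 * h(27) + 1
h(27) = 2 * h(26) + 1
h(26) = 2 * h(25) + 1
h(25) = 2 * h(24) + 1
h(24) = 2 * h(23) + 1
h(23) = 2 * h(22) + 1
h(22) = 2 * h(21) + 1
h(21) = 2 * h(20) + 1
h(20) = 2 * h(19) + 1
h(19) = 2 * h(18) + 1
h(18) = 2 * h(17) + 1
h(17) = 2 * h(16) + 1
h(16) = 2 * h(15) + 1
h(15) = 2 * h(14) + 1
h(14) = 2 * h(13) + 1
h(13) = 2 * h(12) + 1
h(12) = 2 * h(11) + 1
h(11) = 2 * h(10) + 1
h(10) = 2 * h(9) + 1
h(9) = 2 * h(8) + 1
h(8) = 2 * h(7) + 1
h(7) = 2 * h(6) + 1
h(6) = 2 * h(5) + 1
h(5) = 2 * h(4) + 1
h(4) = 2 * h(3) + 1
h(3) = 2 * h(2) + 1
h(2) = 2 * h(1) + 1
h(1) = 1  (base case)
h(2) = 2 * 1 + 1 = 3
h(3) = 2 * 3 + 1 = 7
h(4) = 2 * 7 + 1 = 15
h(5) = 2 * 15 + 1 = 31
h(6) = 2 * 31 + 1 = 63
h(7) = 2 * 63 + 1 = 127
h(8) = 2 * 127 + 1 = 255
h(9) = 2 * 255 + 1 = 511
h(10) = 2 * 511 + 1 = 1023
h(11) = 2 * 1023 + 1 = 2047
h(12) = 2 * 2047 + 1 = 4095
h(13) = 2 * 4095 + 1 = 8191
h(14) = 2 * 8191 + 1 = 16383
h(15) = 2 * 16383 + 1 = 32767
h(16) = 2 * 32767 + 1 = 65535
h(17) = 2 * 65535 + 1 = 131071
h(18) = 2 * 131071 + 1 = 262143
h(19) = 2 * 262143 + 1 = 524287
h(20) = 2 * 524287 + 1 = 1048575
h(21) = 2 * 1048575 + 1 = 2097151
h(22) = 2 * 2097151 + 1 = 4194303
h(23) = 2 * 4194303 + 1 = 8388607
h(24) = 2 * 8388607 + 1 = 16777215
h(25) = 2 * 16777215 + 1 = 33554431
h(26) = 2 * 33554431 + 1 = 67108863
h(27) = 2 * 67108863 + 1 = 134217727
h(28) = 2 * 134217727 + 1 = 268435455

268435455


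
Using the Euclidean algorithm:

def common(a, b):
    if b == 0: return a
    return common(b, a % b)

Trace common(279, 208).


common(279, 208) = common(208, 71)
common(208, 71) = common(71, 66)
common(71, 66) = common(66, 5)
common(66, 5) = common(5, 1)
common(5, 1) = common(1, 0)
common(1, 0) = 1  (base case)

1


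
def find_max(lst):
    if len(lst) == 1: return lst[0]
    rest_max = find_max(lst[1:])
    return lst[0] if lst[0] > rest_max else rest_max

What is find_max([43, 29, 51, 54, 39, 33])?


find_max([43, 29, 51, 54, 39, 33]): compare 43 with find_max([29, 51, 54, 39, 33])
find_max([29, 51, 54, 39, 33]): compare 29 with find_max([51, 54, 39, 33])
find_max([51, 54, 39, 33]): compare 51 with find_max([54, 39, 33])
find_max([54, 39, 33]): compare 54 with find_max([39, 33])
find_max([39, 33]): compare 39 with find_max([33])
find_max([33]) = 33  (base case)
Compare 39 with 33 -> 39
Compare 54 with 39 -> 54
Compare 51 with 54 -> 54
Compare 29 with 54 -> 54
Compare 43 with 54 -> 54

54


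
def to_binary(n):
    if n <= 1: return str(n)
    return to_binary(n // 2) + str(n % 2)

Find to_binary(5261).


to_binary(5261) = to_binary(2630) + '1'
to_binary(2630) = to_binary(1315) + '0'
to_binary(1315) = to_binary(657) + '1'
to_binary(657) = to_binary(328) + '1'
to_binary(328) = to_binary(164) + '0'
to_binary(164) = to_binary(82) + '0'
to_binary(82) = to_binary(41) + '0'
to_binary(41) = to_binary(20) + '1'
to_binary(20) = to_binary(10) + '0'
to_binary(10) = to_binary(5) + '0'
to_binary(5) = to_binary(2) + '1'
to_binary(2) = to_binary(1) + '0'
to_binary(1) = '1'  (base case)
Concatenating: '1' + '0' + '1' + '0' + '0' + '1' + '0' + '0' + '0' + '1' + '1' + '0' + '1' = '1010010001101'

1010010001101


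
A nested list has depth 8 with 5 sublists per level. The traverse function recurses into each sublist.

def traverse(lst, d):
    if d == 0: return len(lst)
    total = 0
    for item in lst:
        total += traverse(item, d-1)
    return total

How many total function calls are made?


At depth 0 (root): 1 call
At depth 1: each of 1 parents calls traverse on 5 children = 5 calls
At depth 2: each of 5 parents calls traverse on 5 children = 25 calls
At depth 3: each of 25 parents calls traverse on 5 children = 125 calls
At depth 4: each of 125 parents calls traverse on 5 children = 625 calls
At depth 5: each of 625 parents calls traverse on 5 children = 3125 calls
At depth 6: each of 3125 parents calls traverse on 5 children = 15625 calls
At depth 7: each of 15625 parents calls traverse on 5 children = 78125 calls
At depth 8: each of 78125 parents calls traverse on 5 children = 390625 calls
Total: 1 + 5 + 25 + 125 + 625 + 3125 + 15625 + 78125 + 390625 = 488281

488281


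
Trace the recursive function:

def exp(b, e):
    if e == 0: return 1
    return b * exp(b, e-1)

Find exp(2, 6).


exp(2, 6)
= 2 * exp(2, 5)
= 2 * 2 * exp(2, 4)
= 2 * 2 * 2 * exp(2, 3)
= 2 * 2 * 2 * 2 * exp(2, 2)
= 2 * 2 * 2 * 2 * 2 * exp(2, 1)
= 2 * 2 * 2 * 2 * 2 * 2 * exp(2, 0)
= 2 * 2 * 2 * 2 * 2 * 2 * 1
= 64

64


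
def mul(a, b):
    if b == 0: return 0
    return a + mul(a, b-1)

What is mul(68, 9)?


mul(68, 9) = 68 + mul(68, 8)
mul(68, 8) = 68 + mul(68, 7)
mul(68, 7) = 68 + mul(68, 6)
mul(68, 6) = 68 + mul(68, 5)
mul(68, 5) = 68 + mul(68, 4)
mul(68, 4) = 68 + mul(68, 3)
mul(68, 3) = 68 + mul(68, 2)
mul(68, 2) = 68 + mul(68, 1)
mul(68, 1) = 68 + mul(68, 0)
mul(68, 0) = 0  (base case)
Total: 68 + 68 + 68 + 68 + 68 + 68 + 68 + 68 + 68 + 0 = 612

612


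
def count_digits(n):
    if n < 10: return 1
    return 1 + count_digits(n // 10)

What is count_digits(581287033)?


count_digits(581287033) = 1 + count_digits(58128703)
count_digits(58128703) = 1 + count_digits(5812870)
count_digits(5812870) = 1 + count_digits(581287)
count_digits(581287) = 1 + count_digits(58128)
count_digits(58128) = 1 + count_digits(5812)
count_digits(5812) = 1 + count_digits(581)
count_digits(581) = 1 + count_digits(58)
count_digits(58) = 1 + count_digits(5)
count_digits(5) = 1  (base case: 5 < 10)
Unwinding: 1 + 1 + 1 + 1 + 1 + 1 + 1 + 1 + 1 = 9

9


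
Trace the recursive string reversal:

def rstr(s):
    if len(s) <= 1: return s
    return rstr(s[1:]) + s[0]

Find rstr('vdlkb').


rstr('vdlkb') = rstr('dlkb') + 'v'
rstr('dlkb') = rstr('lkb') + 'd'
rstr('lkb') = rstr('kb') + 'l'
rstr('kb') = rstr('b') + 'k'
rstr('b') = 'b'  (base case)
Concatenating: 'b' + 'k' + 'l' + 'd' + 'v' = 'bkldv'

bkldv


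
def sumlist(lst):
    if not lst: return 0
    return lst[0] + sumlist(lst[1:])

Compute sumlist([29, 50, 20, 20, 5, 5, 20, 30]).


sumlist([29, 50, 20, 20, 5, 5, 20, 30]) = 29 + sumlist([50, 20, 20, 5, 5, 20, 30])
sumlist([50, 20, 20, 5, 5, 20, 30]) = 50 + sumlist([20, 20, 5, 5, 20, 30])
sumlist([20, 20, 5, 5, 20, 30]) = 20 + sumlist([20, 5, 5, 20, 30])
sumlist([20, 5, 5, 20, 30]) = 20 + sumlist([5, 5, 20, 30])
sumlist([5, 5, 20, 30]) = 5 + sumlist([5, 20, 30])
sumlist([5, 20, 30]) = 5 + sumlist([20, 30])
sumlist([20, 30]) = 20 + sumlist([30])
sumlist([30]) = 30 + sumlist([])
sumlist([]) = 0  (base case)
Total: 29 + 50 + 20 + 20 + 5 + 5 + 20 + 30 + 0 = 179

179


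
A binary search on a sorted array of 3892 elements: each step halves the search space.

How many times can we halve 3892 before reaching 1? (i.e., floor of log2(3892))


3892 / 2 = 1946
1946 / 2 = 973
973 / 2 = 486
486 / 2 = 243
243 / 2 = 121
121 / 2 = 60
60 / 2 = 30
30 / 2 = 15
15 / 2 = 7
7 / 2 = 3
3 / 2 = 1
Reached 1 after 11 halvings

11


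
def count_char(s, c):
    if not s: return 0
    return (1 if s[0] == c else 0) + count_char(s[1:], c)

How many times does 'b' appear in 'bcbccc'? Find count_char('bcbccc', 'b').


s[0]='b' == 'b' -> 1
s[0]='c' != 'b' -> 0
s[0]='b' == 'b' -> 1
s[0]='c' != 'b' -> 0
s[0]='c' != 'b' -> 0
s[0]='c' != 'b' -> 0
Sum: 1 + 0 + 1 + 0 + 0 + 0 = 2

2


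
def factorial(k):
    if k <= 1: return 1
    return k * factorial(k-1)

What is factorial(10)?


factorial(10)
= 10 * factorial(9)
= 10 * 9 * factorial(8)
= 10 * 9 * 8 * factorial(7)
= 10 * 9 * 8 * 7 * factorial(6)
= 10 * 9 * 8 * 7 * 6 * factorial(5)
= 10 * 9 * 8 * 7 * 6 * 5 * factorial(4)
= 10 * 9 * 8 * 7 * 6 * 5 * 4 * factorial(3)
= 10 * 9 * 8 * 7 * 6 * 5 * 4 * 3 * factorial(2)
= 10 * 9 * 8 * 7 * 6 * 5 * 4 * 3 * 2 * factorial(1)
= 10 * 9 * 8 * 7 * 6 * 5 * 4 * 3 * 2 * 1
= 3628800

3628800


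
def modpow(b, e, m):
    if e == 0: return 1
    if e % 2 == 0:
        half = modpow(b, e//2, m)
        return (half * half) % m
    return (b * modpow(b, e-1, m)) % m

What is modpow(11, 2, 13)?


modpow(11, 2, 13): e is even, compute modpow(11, 1, 13)
  modpow(11, 1, 13): e is odd, compute modpow(11, 0, 13)
    modpow(11, 0, 13) = 1
  (11 * 1) % 13 = 11
half=11, (11*11) % 13 = 4

4


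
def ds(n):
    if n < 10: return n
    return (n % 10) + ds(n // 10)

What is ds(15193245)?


ds(15193245) = 5 + ds(1519324)
ds(1519324) = 4 + ds(151932)
ds(151932) = 2 + ds(15193)
ds(15193) = 3 + ds(1519)
ds(1519) = 9 + ds(151)
ds(151) = 1 + ds(15)
ds(15) = 5 + ds(1)
ds(1) = 1  (base case)
Total: 5 + 4 + 2 + 3 + 9 + 1 + 5 + 1 = 30

30


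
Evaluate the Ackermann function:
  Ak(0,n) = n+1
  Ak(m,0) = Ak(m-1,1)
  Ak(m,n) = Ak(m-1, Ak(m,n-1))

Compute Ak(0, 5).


Ak(0, 5) = 6
Result: Ak(0, 5) = 6

6


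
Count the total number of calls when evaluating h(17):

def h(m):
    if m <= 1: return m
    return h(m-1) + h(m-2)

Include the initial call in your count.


Let C(n) = total calls for h(n)
C(0) = 1, C(1) = 1
C(2) = 1 + C(1) + C(0) = 1 + 1 + 1 = 3
C(3) = 1 + C(2) + C(1) = 1 + 3 + 1 = 5
C(4) = 1 + C(3) + C(2) = 1 + 5 + 3 = 9
C(5) = 1 + C(4) + C(3) = 1 + 9 + 5 = 15
C(6) = 1 + C(5) + C(4) = 1 + 15 + 9 = 25
C(7) = 1 + C(6) + C(5) = 1 + 25 + 15 = 41
C(8) = 1 + C(7) + C(6) = 1 + 41 + 25 = 67
C(9) = 1 + C(8) + C(7) = 1 + 67 + 41 = 109
C(10) = 1 + C(9) + C(8) = 1 + 109 + 67 = 177
C(11) = 1 + C(10) + C(9) = 1 + 177 + 109 = 287
C(12) = 1 + C(11) + C(10) = 1 + 287 + 177 = 465
C(13) = 1 + C(12) + C(11) = 1 + 465 + 287 = 753
C(14) = 1 + C(13) + C(12) = 1 + 753 + 465 = 1219
C(15) = 1 + C(14) + C(13) = 1 + 1219 + 753 = 1973
C(16) = 1 + C(15) + C(14) = 1 + 1973 + 1219 = 3193
C(17) = 1 + C(16) + C(15) = 1 + 3193 + 1973 = 5167

5167


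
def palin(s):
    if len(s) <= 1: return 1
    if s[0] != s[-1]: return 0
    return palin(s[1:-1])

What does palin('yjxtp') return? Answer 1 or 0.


palin('yjxtp'): s[0]='y' != s[-1]='p' -> return 0
Result: 0 (not a palindrome)

0


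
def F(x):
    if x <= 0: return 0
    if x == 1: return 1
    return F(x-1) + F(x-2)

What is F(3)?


Computing F(3) bottom-up:
F(0) = 0
F(1) = 1
F(2) = F(1) + F(0) = 1 + 0 = 1
F(3) = F(2) + F(1) = 1 + 1 = 2

2


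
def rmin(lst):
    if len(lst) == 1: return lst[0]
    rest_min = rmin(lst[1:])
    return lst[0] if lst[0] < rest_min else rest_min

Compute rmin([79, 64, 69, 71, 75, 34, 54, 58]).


rmin([79, 64, 69, 71, 75, 34, 54, 58]): compare 79 with rmin([64, 69, 71, 75, 34, 54, 58])
rmin([64, 69, 71, 75, 34, 54, 58]): compare 64 with rmin([69, 71, 75, 34, 54, 58])
rmin([69, 71, 75, 34, 54, 58]): compare 69 with rmin([71, 75, 34, 54, 58])
rmin([71, 75, 34, 54, 58]): compare 71 with rmin([75, 34, 54, 58])
rmin([75, 34, 54, 58]): compare 75 with rmin([34, 54, 58])
rmin([34, 54, 58]): compare 34 with rmin([54, 58])
rmin([54, 58]): compare 54 with rmin([58])
rmin([58]) = 58  (base case)
Compare 54 with 58 -> 54
Compare 34 with 54 -> 34
Compare 75 with 34 -> 34
Compare 71 with 34 -> 34
Compare 69 with 34 -> 34
Compare 64 with 34 -> 34
Compare 79 with 34 -> 34

34


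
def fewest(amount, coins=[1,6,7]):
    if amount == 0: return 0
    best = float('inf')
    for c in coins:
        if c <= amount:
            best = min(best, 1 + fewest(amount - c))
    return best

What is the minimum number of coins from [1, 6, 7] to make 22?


Building up with DP:
fewest(0) = 0
fewest(1) = min(1+fewest(0)=1+0=1) = 1
fewest(2) = min(1+fewest(1)=1+1=2) = 2
fewest(3) = min(1+fewest(2)=1+2=3) = 3
fewest(4) = min(1+fewest(3)=1+3=4) = 4
fewest(5) = min(1+fewest(4)=1+4=5) = 5
fewest(6) = min(1+fewest(5)=1+5=6, 1+fewest(0)=1+0=1) = 1
fewest(7) = min(1+fewest(6)=1+1=2, 1+fewest(1)=1+1=2, 1+fewest(0)=1+0=1) = 1
fewest(8) = min(1+fewest(7)=1+1=2, 1+fewest(2)=1+2=3, 1+fewest(1)=1+1=2) = 2
fewest(9) = min(1+fewest(8)=1+2=3, 1+fewest(3)=1+3=4, 1+fewest(2)=1+2=3) = 3
fewest(10) = min(1+fewest(9)=1+3=4, 1+fewest(4)=1+4=5, 1+fewest(3)=1+3=4) = 4
fewest(11) = min(1+fewest(10)=1+4=5, 1+fewest(5)=1+5=6, 1+fewest(4)=1+4=5) = 5
fewest(12) = min(1+fewest(11)=1+5=6, 1+fewest(6)=1+1=2, 1+fewest(5)=1+5=6) = 2
fewest(13) = min(1+fewest(12)=1+2=3, 1+fewest(7)=1+1=2, 1+fewest(6)=1+1=2) = 2
fewest(14) = min(1+fewest(13)=1+2=3, 1+fewest(8)=1+2=3, 1+fewest(7)=1+1=2) = 2
fewest(15) = min(1+fewest(14)=1+2=3, 1+fewest(9)=1+3=4, 1+fewest(8)=1+2=3) = 3
fewest(16) = min(1+fewest(15)=1+3=4, 1+fewest(10)=1+4=5, 1+fewest(9)=1+3=4) = 4
fewest(17) = min(1+fewest(16)=1+4=5, 1+fewest(11)=1+5=6, 1+fewest(10)=1+4=5) = 5
fewest(18) = min(1+fewest(17)=1+5=6, 1+fewest(12)=1+2=3, 1+fewest(11)=1+5=6) = 3
fewest(19) = min(1+fewest(18)=1+3=4, 1+fewest(13)=1+2=3, 1+fewest(12)=1+2=3) = 3
fewest(20) = min(1+fewest(19)=1+3=4, 1+fewest(14)=1+2=3, 1+fewest(13)=1+2=3) = 3
fewest(21) = min(1+fewest(20)=1+3=4, 1+fewest(15)=1+3=4, 1+fewest(14)=1+2=3) = 3
fewest(22) = min(1+fewest(21)=1+3=4, 1+fewest(16)=1+4=5, 1+fewest(15)=1+3=4) = 4

4


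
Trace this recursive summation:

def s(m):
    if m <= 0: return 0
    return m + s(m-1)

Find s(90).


s(90)
= 90 + 89 + 88 + 87 + 86 + 85 + 84 + 83 + 82 + 81 + 80 + 79 + 78 + 77 + 76 + 75 + 74 + 73 + 72 + 71 + 70 + 69 + 68 + 67 + 66 + 65 + 64 + 63 + 62 + 61 + 60 + 59 + 58 + 57 + 56 + 55 + 54 + 53 + 52 + 51 + 50 + 49 + 48 + 47 + 46 + 45 + 44 + 43 + 42 + 41 + 40 + 39 + 38 + 37 + 36 + 35 + 34 + 33 + 32 + 31 + 30 + 29 + 28 + 27 + 26 + 25 + 24 + 23 + 22 + 21 + 20 + 19 + 18 + 17 + 16 + 15 + 14 + 13 + 12 + 11 + 10 + 9 + 8 + 7 + 6 + 5 + 4 + 3 + 2 + 1 + s(0)
= 90 + 89 + 88 + 87 + 86 + 85 + 84 + 83 + 82 + 81 + 80 + 79 + 78 + 77 + 76 + 75 + 74 + 73 + 72 + 71 + 70 + 69 + 68 + 67 + 66 + 65 + 64 + 63 + 62 + 61 + 60 + 59 + 58 + 57 + 56 + 55 + 54 + 53 + 52 + 51 + 50 + 49 + 48 + 47 + 46 + 45 + 44 + 43 + 42 + 41 + 40 + 39 + 38 + 37 + 36 + 35 + 34 + 33 + 32 + 31 + 30 + 29 + 28 + 27 + 26 + 25 + 24 + 23 + 22 + 21 + 20 + 19 + 18 + 17 + 16 + 15 + 14 + 13 + 12 + 11 + 10 + 9 + 8 + 7 + 6 + 5 + 4 + 3 + 2 + 1 + 0
= 4095

4095


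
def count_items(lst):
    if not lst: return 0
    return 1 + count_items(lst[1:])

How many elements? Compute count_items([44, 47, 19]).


count_items([44, 47, 19]) = 1 + count_items([47, 19])
count_items([47, 19]) = 1 + count_items([19])
count_items([19]) = 1 + count_items([])
count_items([]) = 0  (base case)
Unwinding: 1 + 1 + 1 + 0 = 3

3


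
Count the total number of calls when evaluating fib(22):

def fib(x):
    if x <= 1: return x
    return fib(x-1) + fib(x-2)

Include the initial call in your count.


Let C(n) = total calls for fib(n)
C(0) = 1, C(1) = 1
C(2) = 1 + C(1) + C(0) = 1 + 1 + 1 = 3
C(3) = 1 + C(2) + C(1) = 1 + 3 + 1 = 5
C(4) = 1 + C(3) + C(2) = 1 + 5 + 3 = 9
C(5) = 1 + C(4) + C(3) = 1 + 9 + 5 = 15
C(6) = 1 + C(5) + C(4) = 1 + 15 + 9 = 25
C(7) = 1 + C(6) + C(5) = 1 + 25 + 15 = 41
C(8) = 1 + C(7) + C(6) = 1 + 41 + 25 = 67
C(9) = 1 + C(8) + C(7) = 1 + 67 + 41 = 109
C(10) = 1 + C(9) + C(8) = 1 + 109 + 67 = 177
C(11) = 1 + C(10) + C(9) = 1 + 177 + 109 = 287
C(12) = 1 + C(11) + C(10) = 1 + 287 + 177 = 465
C(13) = 1 + C(12) + C(11) = 1 + 465 + 287 = 753
C(14) = 1 + C(13) + C(12) = 1 + 753 + 465 = 1219
C(15) = 1 + C(14) + C(13) = 1 + 1219 + 753 = 1973
C(16) = 1 + C(15) + C(14) = 1 + 1973 + 1219 = 3193
C(17) = 1 + C(16) + C(15) = 1 + 3193 + 1973 = 5167
C(18) = 1 + C(17) + C(16) = 1 + 5167 + 3193 = 8361
C(19) = 1 + C(18) + C(17) = 1 + 8361 + 5167 = 13529
C(20) = 1 + C(19) + C(18) = 1 + 13529 + 8361 = 21891
C(21) = 1 + C(20) + C(19) = 1 + 21891 + 13529 = 35421
C(22) = 1 + C(21) + C(20) = 1 + 35421 + 21891 = 57313

57313


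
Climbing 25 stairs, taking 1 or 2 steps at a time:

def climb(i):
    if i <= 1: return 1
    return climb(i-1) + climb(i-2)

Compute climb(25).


Building up from base cases:
climb(0) = 1
climb(1) = 1
climb(2) = climb(1) + climb(0) = 1 + 1 = 2
climb(3) = climb(2) + climb(1) = 2 + 1 = 3
climb(4) = climb(3) + climb(2) = 3 + 2 = 5
climb(5) = climb(4) + climb(3) = 5 + 3 = 8
climb(6) = climb(5) + climb(4) = 8 + 5 = 13
climb(7) = climb(6) + climb(5) = 13 + 8 = 21
climb(8) = climb(7) + climb(6) = 21 + 13 = 34
climb(9) = climb(8) + climb(7) = 34 + 21 = 55
climb(10) = climb(9) + climb(8) = 55 + 34 = 89
climb(11) = climb(10) + climb(9) = 89 + 55 = 144
climb(12) = climb(11) + climb(10) = 144 + 89 = 233
climb(13) = climb(12) + climb(11) = 233 + 144 = 377
climb(14) = climb(13) + climb(12) = 377 + 233 = 610
climb(15) = climb(14) + climb(13) = 610 + 377 = 987
climb(16) = climb(15) + climb(14) = 987 + 610 = 1597
climb(17) = climb(16) + climb(15) = 1597 + 987 = 2584
climb(18) = climb(17) + climb(16) = 2584 + 1597 = 4181
climb(19) = climb(18) + climb(17) = 4181 + 2584 = 6765
climb(20) = climb(19) + climb(18) = 6765 + 4181 = 10946
climb(21) = climb(20) + climb(19) = 10946 + 6765 = 17711
climb(22) = climb(21) + climb(20) = 17711 + 10946 = 28657
climb(23) = climb(22) + climb(21) = 28657 + 17711 = 46368
climb(24) = climb(23) + climb(22) = 46368 + 28657 = 75025
climb(25) = climb(24) + climb(23) = 75025 + 46368 = 121393

121393


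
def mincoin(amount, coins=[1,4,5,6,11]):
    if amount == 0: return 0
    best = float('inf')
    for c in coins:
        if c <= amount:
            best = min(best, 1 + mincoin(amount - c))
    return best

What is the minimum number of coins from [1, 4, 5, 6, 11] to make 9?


Building up with DP:
mincoin(0) = 0
mincoin(1) = min(1+mincoin(0)=1+0=1) = 1
mincoin(2) = min(1+mincoin(1)=1+1=2) = 2
mincoin(3) = min(1+mincoin(2)=1+2=3) = 3
mincoin(4) = min(1+mincoin(3)=1+3=4, 1+mincoin(0)=1+0=1) = 1
mincoin(5) = min(1+mincoin(4)=1+1=2, 1+mincoin(1)=1+1=2, 1+mincoin(0)=1+0=1) = 1
mincoin(6) = min(1+mincoin(5)=1+1=2, 1+mincoin(2)=1+2=3, 1+mincoin(1)=1+1=2, 1+mincoin(0)=1+0=1) = 1
mincoin(7) = min(1+mincoin(6)=1+1=2, 1+mincoin(3)=1+3=4, 1+mincoin(2)=1+2=3, 1+mincoin(1)=1+1=2) = 2
mincoin(8) = min(1+mincoin(7)=1+2=3, 1+mincoin(4)=1+1=2, 1+mincoin(3)=1+3=4, 1+mincoin(2)=1+2=3) = 2
mincoin(9) = min(1+mincoin(8)=1+2=3, 1+mincoin(5)=1+1=2, 1+mincoin(4)=1+1=2, 1+mincoin(3)=1+3=4) = 2

2


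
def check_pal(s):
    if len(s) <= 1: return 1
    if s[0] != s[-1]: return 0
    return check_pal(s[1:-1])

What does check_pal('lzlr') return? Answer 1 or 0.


check_pal('lzlr'): s[0]='l' != s[-1]='r' -> return 0
Result: 0 (not a palindrome)

0


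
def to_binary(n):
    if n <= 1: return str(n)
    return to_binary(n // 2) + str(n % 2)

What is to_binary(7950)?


to_binary(7950) = to_binary(3975) + '0'
to_binary(3975) = to_binary(1987) + '1'
to_binary(1987) = to_binary(993) + '1'
to_binary(993) = to_binary(496) + '1'
to_binary(496) = to_binary(248) + '0'
to_binary(248) = to_binary(124) + '0'
to_binary(124) = to_binary(62) + '0'
to_binary(62) = to_binary(31) + '0'
to_binary(31) = to_binary(15) + '1'
to_binary(15) = to_binary(7) + '1'
to_binary(7) = to_binary(3) + '1'
to_binary(3) = to_binary(1) + '1'
to_binary(1) = '1'  (base case)
Concatenating: '1' + '1' + '1' + '1' + '1' + '0' + '0' + '0' + '0' + '1' + '1' + '1' + '0' = '1111100001110'

1111100001110


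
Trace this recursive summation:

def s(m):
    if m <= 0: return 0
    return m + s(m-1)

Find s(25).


s(25)
= 25 + 24 + 23 + 22 + 21 + 20 + 19 + 18 + 17 + 16 + 15 + 14 + 13 + 12 + 11 + 10 + 9 + 8 + 7 + 6 + 5 + 4 + 3 + 2 + 1 + s(0)
= 25 + 24 + 23 + 22 + 21 + 20 + 19 + 18 + 17 + 16 + 15 + 14 + 13 + 12 + 11 + 10 + 9 + 8 + 7 + 6 + 5 + 4 + 3 + 2 + 1 + 0
= 325

325


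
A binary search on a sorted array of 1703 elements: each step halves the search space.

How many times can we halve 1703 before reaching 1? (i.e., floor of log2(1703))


1703 / 2 = 851
851 / 2 = 425
425 / 2 = 212
212 / 2 = 106
106 / 2 = 53
53 / 2 = 26
26 / 2 = 13
13 / 2 = 6
6 / 2 = 3
3 / 2 = 1
Reached 1 after 10 halvings

10


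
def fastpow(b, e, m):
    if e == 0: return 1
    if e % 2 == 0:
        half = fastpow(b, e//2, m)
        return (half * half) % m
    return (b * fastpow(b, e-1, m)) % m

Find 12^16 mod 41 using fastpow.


fastpow(12, 16, 41): e is even, compute fastpow(12, 8, 41)
  fastpow(12, 8, 41): e is even, compute fastpow(12, 4, 41)
    fastpow(12, 4, 41): e is even, compute fastpow(12, 2, 41)
      fastpow(12, 2, 41): e is even, compute fastpow(12, 1, 41)
        fastpow(12, 1, 41): e is odd, compute fastpow(12, 0, 41)
          fastpow(12, 0, 41) = 1
        (12 * 1) % 41 = 12
      half=12, (12*12) % 41 = 21
    half=21, (21*21) % 41 = 31
  half=31, (31*31) % 41 = 18
half=18, (18*18) % 41 = 37

37


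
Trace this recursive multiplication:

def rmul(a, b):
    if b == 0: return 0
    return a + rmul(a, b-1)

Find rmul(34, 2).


rmul(34, 2) = 34 + rmul(34, 1)
rmul(34, 1) = 34 + rmul(34, 0)
rmul(34, 0) = 0  (base case)
Total: 34 + 34 + 0 = 68

68


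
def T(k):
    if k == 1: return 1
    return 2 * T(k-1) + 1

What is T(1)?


T(1) = 1  (base case)

1


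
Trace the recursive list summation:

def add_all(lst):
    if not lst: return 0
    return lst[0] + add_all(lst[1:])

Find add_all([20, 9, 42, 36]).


add_all([20, 9, 42, 36]) = 20 + add_all([9, 42, 36])
add_all([9, 42, 36]) = 9 + add_all([42, 36])
add_all([42, 36]) = 42 + add_all([36])
add_all([36]) = 36 + add_all([])
add_all([]) = 0  (base case)
Total: 20 + 9 + 42 + 36 + 0 = 107

107


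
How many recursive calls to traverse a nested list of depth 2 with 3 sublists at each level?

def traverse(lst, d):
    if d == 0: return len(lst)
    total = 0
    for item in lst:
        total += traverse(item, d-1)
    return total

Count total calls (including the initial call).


At depth 0 (root): 1 call
At depth 1: each of 1 parents calls traverse on 3 children = 3 calls
At depth 2: each of 3 parents calls traverse on 3 children = 9 calls
Total: 1 + 3 + 9 = 13

13


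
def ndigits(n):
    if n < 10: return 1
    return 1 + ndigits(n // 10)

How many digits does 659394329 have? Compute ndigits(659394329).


ndigits(659394329) = 1 + ndigits(65939432)
ndigits(65939432) = 1 + ndigits(6593943)
ndigits(6593943) = 1 + ndigits(659394)
ndigits(659394) = 1 + ndigits(65939)
ndigits(65939) = 1 + ndigits(6593)
ndigits(6593) = 1 + ndigits(659)
ndigits(659) = 1 + ndigits(65)
ndigits(65) = 1 + ndigits(6)
ndigits(6) = 1  (base case: 6 < 10)
Unwinding: 1 + 1 + 1 + 1 + 1 + 1 + 1 + 1 + 1 = 9

9


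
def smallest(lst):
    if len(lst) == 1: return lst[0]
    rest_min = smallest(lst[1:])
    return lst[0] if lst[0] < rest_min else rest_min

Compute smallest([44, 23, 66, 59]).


smallest([44, 23, 66, 59]): compare 44 with smallest([23, 66, 59])
smallest([23, 66, 59]): compare 23 with smallest([66, 59])
smallest([66, 59]): compare 66 with smallest([59])
smallest([59]) = 59  (base case)
Compare 66 with 59 -> 59
Compare 23 with 59 -> 23
Compare 44 with 23 -> 23

23


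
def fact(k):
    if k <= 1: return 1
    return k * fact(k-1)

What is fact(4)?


fact(4)
= 4 * fact(3)
= 4 * 3 * fact(2)
= 4 * 3 * 2 * fact(1)
= 4 * 3 * 2 * 1
= 24

24


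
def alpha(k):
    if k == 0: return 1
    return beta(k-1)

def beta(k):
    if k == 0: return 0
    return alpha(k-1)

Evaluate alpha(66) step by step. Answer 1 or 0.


alpha(66) = beta(65)
beta(65) = alpha(64)
alpha(64) = beta(63)
beta(63) = alpha(62)
alpha(62) = beta(61)
beta(61) = alpha(60)
alpha(60) = beta(59)
beta(59) = alpha(58)
alpha(58) = beta(57)
beta(57) = alpha(56)
alpha(56) = beta(55)
beta(55) = alpha(54)
alpha(54) = beta(53)
beta(53) = alpha(52)
alpha(52) = beta(51)
beta(51) = alpha(50)
alpha(50) = beta(49)
beta(49) = alpha(48)
alpha(48) = beta(47)
beta(47) = alpha(46)
alpha(46) = beta(45)
beta(45) = alpha(44)
alpha(44) = beta(43)
beta(43) = alpha(42)
alpha(42) = beta(41)
beta(41) = alpha(40)
alpha(40) = beta(39)
beta(39) = alpha(38)
alpha(38) = beta(37)
beta(37) = alpha(36)
alpha(36) = beta(35)
beta(35) = alpha(34)
alpha(34) = beta(33)
beta(33) = alpha(32)
alpha(32) = beta(31)
beta(31) = alpha(30)
alpha(30) = beta(29)
beta(29) = alpha(28)
alpha(28) = beta(27)
beta(27) = alpha(26)
alpha(26) = beta(25)
beta(25) = alpha(24)
alpha(24) = beta(23)
beta(23) = alpha(22)
alpha(22) = beta(21)
beta(21) = alpha(20)
alpha(20) = beta(19)
beta(19) = alpha(18)
alpha(18) = beta(17)
beta(17) = alpha(16)
alpha(16) = beta(15)
beta(15) = alpha(14)
alpha(14) = beta(13)
beta(13) = alpha(12)
alpha(12) = beta(11)
beta(11) = alpha(10)
alpha(10) = beta(9)
beta(9) = alpha(8)
alpha(8) = beta(7)
beta(7) = alpha(6)
alpha(6) = beta(5)
beta(5) = alpha(4)
alpha(4) = beta(3)
beta(3) = alpha(2)
alpha(2) = beta(1)
beta(1) = alpha(0)
alpha(0) = 1  (base case)
Result: 1

1


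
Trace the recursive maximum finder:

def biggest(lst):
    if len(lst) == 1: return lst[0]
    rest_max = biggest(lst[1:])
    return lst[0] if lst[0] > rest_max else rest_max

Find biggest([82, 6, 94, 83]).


biggest([82, 6, 94, 83]): compare 82 with biggest([6, 94, 83])
biggest([6, 94, 83]): compare 6 with biggest([94, 83])
biggest([94, 83]): compare 94 with biggest([83])
biggest([83]) = 83  (base case)
Compare 94 with 83 -> 94
Compare 6 with 94 -> 94
Compare 82 with 94 -> 94

94


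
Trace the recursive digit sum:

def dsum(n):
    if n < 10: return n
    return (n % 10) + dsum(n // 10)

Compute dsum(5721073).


dsum(5721073) = 3 + dsum(572107)
dsum(572107) = 7 + dsum(57210)
dsum(57210) = 0 + dsum(5721)
dsum(5721) = 1 + dsum(572)
dsum(572) = 2 + dsum(57)
dsum(57) = 7 + dsum(5)
dsum(5) = 5  (base case)
Total: 3 + 7 + 0 + 1 + 2 + 7 + 5 = 25

25


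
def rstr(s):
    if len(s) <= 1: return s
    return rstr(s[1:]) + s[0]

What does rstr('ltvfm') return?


rstr('ltvfm') = rstr('tvfm') + 'l'
rstr('tvfm') = rstr('vfm') + 't'
rstr('vfm') = rstr('fm') + 'v'
rstr('fm') = rstr('m') + 'f'
rstr('m') = 'm'  (base case)
Concatenating: 'm' + 'f' + 'v' + 't' + 'l' = 'mfvtl'

mfvtl


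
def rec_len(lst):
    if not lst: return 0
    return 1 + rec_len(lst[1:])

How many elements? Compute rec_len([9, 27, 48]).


rec_len([9, 27, 48]) = 1 + rec_len([27, 48])
rec_len([27, 48]) = 1 + rec_len([48])
rec_len([48]) = 1 + rec_len([])
rec_len([]) = 0  (base case)
Unwinding: 1 + 1 + 1 + 0 = 3

3


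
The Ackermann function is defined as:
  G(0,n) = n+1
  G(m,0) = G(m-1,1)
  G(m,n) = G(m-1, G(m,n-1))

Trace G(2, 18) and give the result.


G(2, 18) = G(1, G(2, 17))
  G(2, 17) = G(1, G(2, 16))
    G(2, 16) = G(1, G(2, 15))
      G(2, 15) = G(1, G(2, 14))
        G(2, 14) = G(1, G(2, 13))
          G(2, 13) = G(1, G(2, 12))
          G(2, 12) = G(1, G(2, 11))
          G(2, 11) = G(1, G(2, 10))
          G(2, 10) = G(1, G(2, 9))
          G(2, 9) = G(1, G(2, 8))
          G(2, 8) = G(1, G(2, 7))
          G(2, 7) = G(1, G(2, 6))
          G(2, 6) = G(1, G(2, 5))
          G(2, 5) = G(1, G(2, 4))
          G(2, 4) = G(1, G(2, 3))
          G(2, 3) = G(1, G(2, 2))
          G(2, 2) = G(1, G(2, 1))
          G(2, 1) = G(1, G(2, 0))
          G(2, 0) = G(1, 1)
          G(1, 1) = G(0, G(1, 0))
          G(1, 0) = G(0, 1)
          G(0, 1) = 2
            = G(0, 2)
          G(0, 2) = 3
            = G(1, 3)
... (trace truncated)
Result: G(2, 18) = 39

39


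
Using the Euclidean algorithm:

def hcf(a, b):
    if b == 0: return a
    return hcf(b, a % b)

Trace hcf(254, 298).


hcf(254, 298) = hcf(298, 254)
hcf(298, 254) = hcf(254, 44)
hcf(254, 44) = hcf(44, 34)
hcf(44, 34) = hcf(34, 10)
hcf(34, 10) = hcf(10, 4)
hcf(10, 4) = hcf(4, 2)
hcf(4, 2) = hcf(2, 0)
hcf(2, 0) = 2  (base case)

2


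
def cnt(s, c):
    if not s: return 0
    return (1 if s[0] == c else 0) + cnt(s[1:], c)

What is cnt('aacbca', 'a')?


s[0]='a' == 'a' -> 1
s[0]='a' == 'a' -> 1
s[0]='c' != 'a' -> 0
s[0]='b' != 'a' -> 0
s[0]='c' != 'a' -> 0
s[0]='a' == 'a' -> 1
Sum: 1 + 1 + 0 + 0 + 0 + 1 = 3

3


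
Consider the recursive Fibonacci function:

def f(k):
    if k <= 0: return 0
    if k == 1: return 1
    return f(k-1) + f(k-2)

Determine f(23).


Computing f(23) bottom-up:
f(0) = 0
f(1) = 1
f(2) = f(1) + f(0) = 1 + 0 = 1
f(3) = f(2) + f(1) = 1 + 1 = 2
f(4) = f(3) + f(2) = 2 + 1 = 3
f(5) = f(4) + f(3) = 3 + 2 = 5
f(6) = f(5) + f(4) = 5 + 3 = 8
f(7) = f(6) + f(5) = 8 + 5 = 13
f(8) = f(7) + f(6) = 13 + 8 = 21
f(9) = f(8) + f(7) = 21 + 13 = 34
f(10) = f(9) + f(8) = 34 + 21 = 55
f(11) = f(10) + f(9) = 55 + 34 = 89
f(12) = f(11) + f(10) = 89 + 55 = 144
f(13) = f(12) + f(11) = 144 + 89 = 233
f(14) = f(13) + f(12) = 233 + 144 = 377
f(15) = f(14) + f(13) = 377 + 233 = 610
f(16) = f(15) + f(14) = 610 + 377 = 987
f(17) = f(16) + f(15) = 987 + 610 = 1597
f(18) = f(17) + f(16) = 1597 + 987 = 2584
f(19) = f(18) + f(17) = 2584 + 1597 = 4181
f(20) = f(19) + f(18) = 4181 + 2584 = 6765
f(21) = f(20) + f(19) = 6765 + 4181 = 10946
f(22) = f(21) + f(20) = 10946 + 6765 = 17711
f(23) = f(22) + f(21) = 17711 + 10946 = 28657

28657


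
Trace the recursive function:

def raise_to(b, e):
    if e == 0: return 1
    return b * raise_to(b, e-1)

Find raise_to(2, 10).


raise_to(2, 10)
= 2 * raise_to(2, 9)
= 2 * 2 * raise_to(2, 8)
= 2 * 2 * 2 * raise_to(2, 7)
= 2 * 2 * 2 * 2 * raise_to(2, 6)
= 2 * 2 * 2 * 2 * 2 * raise_to(2, 5)
= 2 * 2 * 2 * 2 * 2 * 2 * raise_to(2, 4)
= 2 * 2 * 2 * 2 * 2 * 2 * 2 * raise_to(2, 3)
= 2 * 2 * 2 * 2 * 2 * 2 * 2 * 2 * raise_to(2, 2)
= 2 * 2 * 2 * 2 * 2 * 2 * 2 * 2 * 2 * raise_to(2, 1)
= 2 * 2 * 2 * 2 * 2 * 2 * 2 * 2 * 2 * 2 * raise_to(2, 0)
= 2 * 2 * 2 * 2 * 2 * 2 * 2 * 2 * 2 * 2 * 1
= 1024

1024


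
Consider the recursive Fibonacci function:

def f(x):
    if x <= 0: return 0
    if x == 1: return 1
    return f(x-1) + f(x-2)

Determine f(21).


Computing f(21) bottom-up:
f(0) = 0
f(1) = 1
f(2) = f(1) + f(0) = 1 + 0 = 1
f(3) = f(2) + f(1) = 1 + 1 = 2
f(4) = f(3) + f(2) = 2 + 1 = 3
f(5) = f(4) + f(3) = 3 + 2 = 5
f(6) = f(5) + f(4) = 5 + 3 = 8
f(7) = f(6) + f(5) = 8 + 5 = 13
f(8) = f(7) + f(6) = 13 + 8 = 21
f(9) = f(8) + f(7) = 21 + 13 = 34
f(10) = f(9) + f(8) = 34 + 21 = 55
f(11) = f(10) + f(9) = 55 + 34 = 89
f(12) = f(11) + f(10) = 89 + 55 = 144
f(13) = f(12) + f(11) = 144 + 89 = 233
f(14) = f(13) + f(12) = 233 + 144 = 377
f(15) = f(14) + f(13) = 377 + 233 = 610
f(16) = f(15) + f(14) = 610 + 377 = 987
f(17) = f(16) + f(15) = 987 + 610 = 1597
f(18) = f(17) + f(16) = 1597 + 987 = 2584
f(19) = f(18) + f(17) = 2584 + 1597 = 4181
f(20) = f(19) + f(18) = 4181 + 2584 = 6765
f(21) = f(20) + f(19) = 6765 + 4181 = 10946

10946


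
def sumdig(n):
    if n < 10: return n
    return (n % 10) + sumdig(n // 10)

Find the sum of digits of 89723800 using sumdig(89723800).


sumdig(89723800) = 0 + sumdig(8972380)
sumdig(8972380) = 0 + sumdig(897238)
sumdig(897238) = 8 + sumdig(89723)
sumdig(89723) = 3 + sumdig(8972)
sumdig(8972) = 2 + sumdig(897)
sumdig(897) = 7 + sumdig(89)
sumdig(89) = 9 + sumdig(8)
sumdig(8) = 8  (base case)
Total: 0 + 0 + 8 + 3 + 2 + 7 + 9 + 8 = 37

37


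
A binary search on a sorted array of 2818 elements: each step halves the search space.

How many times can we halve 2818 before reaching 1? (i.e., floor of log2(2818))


2818 / 2 = 1409
1409 / 2 = 704
704 / 2 = 352
352 / 2 = 176
176 / 2 = 88
88 / 2 = 44
44 / 2 = 22
22 / 2 = 11
11 / 2 = 5
5 / 2 = 2
2 / 2 = 1
Reached 1 after 11 halvings

11


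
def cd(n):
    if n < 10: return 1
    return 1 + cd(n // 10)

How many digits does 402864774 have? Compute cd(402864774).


cd(402864774) = 1 + cd(40286477)
cd(40286477) = 1 + cd(4028647)
cd(4028647) = 1 + cd(402864)
cd(402864) = 1 + cd(40286)
cd(40286) = 1 + cd(4028)
cd(4028) = 1 + cd(402)
cd(402) = 1 + cd(40)
cd(40) = 1 + cd(4)
cd(4) = 1  (base case: 4 < 10)
Unwinding: 1 + 1 + 1 + 1 + 1 + 1 + 1 + 1 + 1 = 9

9


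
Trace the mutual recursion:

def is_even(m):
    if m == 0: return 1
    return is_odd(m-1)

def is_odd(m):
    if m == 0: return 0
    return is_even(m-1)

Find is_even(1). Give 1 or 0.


is_even(1) = is_odd(0)
is_odd(0) = 0  (base case)
Result: 0

0


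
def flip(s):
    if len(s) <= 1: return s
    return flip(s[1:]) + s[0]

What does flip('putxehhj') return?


flip('putxehhj') = flip('utxehhj') + 'p'
flip('utxehhj') = flip('txehhj') + 'u'
flip('txehhj') = flip('xehhj') + 't'
flip('xehhj') = flip('ehhj') + 'x'
flip('ehhj') = flip('hhj') + 'e'
flip('hhj') = flip('hj') + 'h'
flip('hj') = flip('j') + 'h'
flip('j') = 'j'  (base case)
Concatenating: 'j' + 'h' + 'h' + 'e' + 'x' + 't' + 'u' + 'p' = 'jhhextup'

jhhextup


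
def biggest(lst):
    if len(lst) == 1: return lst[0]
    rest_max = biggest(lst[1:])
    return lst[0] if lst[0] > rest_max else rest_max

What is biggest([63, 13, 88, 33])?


biggest([63, 13, 88, 33]): compare 63 with biggest([13, 88, 33])
biggest([13, 88, 33]): compare 13 with biggest([88, 33])
biggest([88, 33]): compare 88 with biggest([33])
biggest([33]) = 33  (base case)
Compare 88 with 33 -> 88
Compare 13 with 88 -> 88
Compare 63 with 88 -> 88

88


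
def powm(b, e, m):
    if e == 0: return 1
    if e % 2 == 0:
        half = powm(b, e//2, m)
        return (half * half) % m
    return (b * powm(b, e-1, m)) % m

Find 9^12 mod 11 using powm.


powm(9, 12, 11): e is even, compute powm(9, 6, 11)
  powm(9, 6, 11): e is even, compute powm(9, 3, 11)
    powm(9, 3, 11): e is odd, compute powm(9, 2, 11)
      powm(9, 2, 11): e is even, compute powm(9, 1, 11)
        powm(9, 1, 11): e is odd, compute powm(9, 0, 11)
          powm(9, 0, 11) = 1
        (9 * 1) % 11 = 9
      half=9, (9*9) % 11 = 4
    (9 * 4) % 11 = 3
  half=3, (3*3) % 11 = 9
half=9, (9*9) % 11 = 4

4


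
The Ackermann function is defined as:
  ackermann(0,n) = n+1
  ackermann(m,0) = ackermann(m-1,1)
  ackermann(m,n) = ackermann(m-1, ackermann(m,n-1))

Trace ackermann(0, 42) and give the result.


ackermann(0, 42) = 43
Result: ackermann(0, 42) = 43

43


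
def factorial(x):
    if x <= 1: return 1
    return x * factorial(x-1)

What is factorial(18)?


factorial(18)
= 18 * factorial(17)
= 18 * 17 * factorial(16)
= 18 * 17 * 16 * factorial(15)
= 18 * 17 * 16 * 15 * factorial(14)
= 18 * 17 * 16 * 15 * 14 * factorial(13)
= 18 * 17 * 16 * 15 * 14 * 13 * factorial(12)
= 18 * 17 * 16 * 15 * 14 * 13 * 12 * factorial(11)
= 18 * 17 * 16 * 15 * 14 * 13 * 12 * 11 * factorial(10)
= 18 * 17 * 16 * 15 * 14 * 13 * 12 * 11 * 10 * factorial(9)
= 18 * 17 * 16 * 15 * 14 * 13 * 12 * 11 * 10 * 9 * factorial(8)
= 18 * 17 * 16 * 15 * 14 * 13 * 12 * 11 * 10 * 9 * 8 * factorial(7)
= 18 * 17 * 16 * 15 * 14 * 13 * 12 * 11 * 10 * 9 * 8 * 7 * factorial(6)
= 18 * 17 * 16 * 15 * 14 * 13 * 12 * 11 * 10 * 9 * 8 * 7 * 6 * factorial(5)
= 18 * 17 * 16 * 15 * 14 * 13 * 12 * 11 * 10 * 9 * 8 * 7 * 6 * 5 * factorial(4)
= 18 * 17 * 16 * 15 * 14 * 13 * 12 * 11 * 10 * 9 * 8 * 7 * 6 * 5 * 4 * factorial(3)
= 18 * 17 * 16 * 15 * 14 * 13 * 12 * 11 * 10 * 9 * 8 * 7 * 6 * 5 * 4 * 3 * factorial(2)
= 18 * 17 * 16 * 15 * 14 * 13 * 12 * 11 * 10 * 9 * 8 * 7 * 6 * 5 * 4 * 3 * 2 * factorial(1)
= 18 * 17 * 16 * 15 * 14 * 13 * 12 * 11 * 10 * 9 * 8 * 7 * 6 * 5 * 4 * 3 * 2 * 1
= 6402373705728000

6402373705728000


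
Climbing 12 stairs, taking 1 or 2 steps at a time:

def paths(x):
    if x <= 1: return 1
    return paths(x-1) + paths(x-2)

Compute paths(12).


Building up from base cases:
paths(0) = 1
paths(1) = 1
paths(2) = paths(1) + paths(0) = 1 + 1 = 2
paths(3) = paths(2) + paths(1) = 2 + 1 = 3
paths(4) = paths(3) + paths(2) = 3 + 2 = 5
paths(5) = paths(4) + paths(3) = 5 + 3 = 8
paths(6) = paths(5) + paths(4) = 8 + 5 = 13
paths(7) = paths(6) + paths(5) = 13 + 8 = 21
paths(8) = paths(7) + paths(6) = 21 + 13 = 34
paths(9) = paths(8) + paths(7) = 34 + 21 = 55
paths(10) = paths(9) + paths(8) = 55 + 34 = 89
paths(11) = paths(10) + paths(9) = 89 + 55 = 144
paths(12) = paths(11) + paths(10) = 144 + 89 = 233

233


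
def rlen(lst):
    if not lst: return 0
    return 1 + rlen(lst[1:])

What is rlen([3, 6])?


rlen([3, 6]) = 1 + rlen([6])
rlen([6]) = 1 + rlen([])
rlen([]) = 0  (base case)
Unwinding: 1 + 1 + 0 = 2

2
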